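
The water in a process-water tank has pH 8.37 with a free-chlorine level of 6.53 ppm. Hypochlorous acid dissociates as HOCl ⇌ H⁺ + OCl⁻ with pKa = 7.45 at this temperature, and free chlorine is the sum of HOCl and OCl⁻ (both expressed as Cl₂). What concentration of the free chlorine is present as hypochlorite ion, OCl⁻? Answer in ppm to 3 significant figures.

[OCl⁻]/[HOCl] = 10^(pH − pKa) = 10^(8.37 − 7.45) = 10^0.92 = 8.318.
Fraction as HOCl = 1 / (1 + 8.318) = 0.1073.
OCl⁻ = (1 − 0.1073) × 6.53 ppm = 5.829 ppm.

5.83 ppm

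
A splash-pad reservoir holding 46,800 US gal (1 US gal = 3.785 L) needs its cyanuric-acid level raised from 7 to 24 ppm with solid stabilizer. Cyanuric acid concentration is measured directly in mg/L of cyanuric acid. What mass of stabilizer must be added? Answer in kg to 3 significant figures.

Volume: 46,800 US gal × 3.785 L/gal = 177,138 L.
CYA to add: (24 − 7) = 17 mg/L × 177,138 L = 3011 g cyanuric acid.

3.01 kg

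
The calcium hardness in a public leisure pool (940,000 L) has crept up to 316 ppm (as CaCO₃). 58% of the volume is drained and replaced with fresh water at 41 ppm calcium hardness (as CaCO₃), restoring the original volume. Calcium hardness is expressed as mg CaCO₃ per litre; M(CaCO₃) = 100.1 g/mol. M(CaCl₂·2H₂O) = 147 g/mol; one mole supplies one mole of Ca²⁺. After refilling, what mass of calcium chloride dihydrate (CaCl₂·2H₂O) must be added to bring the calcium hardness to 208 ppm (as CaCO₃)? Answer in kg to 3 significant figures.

71.1 kg

After draining 58% and refilling: 316 × 0.42 + 41 × 0.58 = 156.5 ppm.
Deficit to target: 208 − 156.5 = 51.5 mg/L.
As CaCO₃: 51.5 mg/L × 940,000 L = 48,410 g; ÷ 100.1 = 483.6 mol Ca²⁺.
Mass: 483.6 × 147 = 71,090 g.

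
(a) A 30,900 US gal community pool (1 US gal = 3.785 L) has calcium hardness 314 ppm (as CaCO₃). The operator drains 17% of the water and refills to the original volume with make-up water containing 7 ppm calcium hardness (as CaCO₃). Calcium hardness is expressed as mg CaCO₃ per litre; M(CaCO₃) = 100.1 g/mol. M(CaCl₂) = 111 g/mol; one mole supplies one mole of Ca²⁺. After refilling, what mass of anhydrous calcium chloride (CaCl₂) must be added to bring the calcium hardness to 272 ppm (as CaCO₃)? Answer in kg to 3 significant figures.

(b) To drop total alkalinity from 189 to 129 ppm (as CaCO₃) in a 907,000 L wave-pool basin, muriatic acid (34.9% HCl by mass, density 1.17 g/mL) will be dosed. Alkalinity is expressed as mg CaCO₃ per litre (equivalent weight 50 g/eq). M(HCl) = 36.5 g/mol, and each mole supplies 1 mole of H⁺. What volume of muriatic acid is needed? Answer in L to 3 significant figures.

(a) 1.32 kg; (b) 97.3 L

(a) Volume: 30,900 US gal × 3.785 L/gal = 116,956 L.
(a) After draining 17% and refilling: 314 × 0.83 + 7 × 0.17 = 261.81 ppm.
(a) Deficit to target: 272 − 261.81 = 10.19 mg/L.
(a) As CaCO₃: 10.19 mg/L × 116,956 L = 1192 g; ÷ 100.1 = 11.91 mol Ca²⁺.
(a) Mass: 11.91 × 111 = 1322 g.

(b) Alkalinity to neutralize: (189 − 129) = 60 mg/L as CaCO₃ × 907,000 L = 54,420 g as CaCO₃.
(b) Equivalents of H⁺ required: 54,420 ÷ 50 g/eq = 1088 eq = 1088 mol HCl.
(b) Mass of HCl: 1088 × 36.5 = 39,730 g.
(b) Mass of 34.9% solution: 39,730 / 0.349 = 113,800 g.
(b) Volume: 113,800 g ÷ 1.17 g/mL = 97,290 mL.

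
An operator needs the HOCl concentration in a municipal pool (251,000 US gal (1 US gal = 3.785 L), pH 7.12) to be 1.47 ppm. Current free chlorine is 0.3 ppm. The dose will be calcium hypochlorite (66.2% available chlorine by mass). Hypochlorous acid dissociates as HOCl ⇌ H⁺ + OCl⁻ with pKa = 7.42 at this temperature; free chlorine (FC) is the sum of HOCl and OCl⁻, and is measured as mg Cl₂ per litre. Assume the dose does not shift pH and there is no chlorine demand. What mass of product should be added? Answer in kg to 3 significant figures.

2.74 kg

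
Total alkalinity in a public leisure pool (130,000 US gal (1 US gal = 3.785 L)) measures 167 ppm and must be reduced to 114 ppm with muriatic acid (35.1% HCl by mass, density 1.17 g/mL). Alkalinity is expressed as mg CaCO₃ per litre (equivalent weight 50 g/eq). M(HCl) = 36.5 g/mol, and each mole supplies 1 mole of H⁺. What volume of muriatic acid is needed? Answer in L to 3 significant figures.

46.4 L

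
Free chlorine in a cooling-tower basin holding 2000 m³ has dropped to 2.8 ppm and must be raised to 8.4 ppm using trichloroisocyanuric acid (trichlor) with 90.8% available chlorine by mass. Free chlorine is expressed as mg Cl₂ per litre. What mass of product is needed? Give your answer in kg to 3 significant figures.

Volume: 2000 m³ = 2,000,000 L.
Chlorine deficit: 8.4 − 2.8 = 5.6 ppm = 5.6 mg/L as Cl₂.
Cl₂ equivalent needed: 5.6 mg/L × 2,000,000 L = 11,200,000 mg = 11,200 g.
Product at 90.8% available chlorine: 11,200 / 0.908 = 12,330 g.

12.3 kg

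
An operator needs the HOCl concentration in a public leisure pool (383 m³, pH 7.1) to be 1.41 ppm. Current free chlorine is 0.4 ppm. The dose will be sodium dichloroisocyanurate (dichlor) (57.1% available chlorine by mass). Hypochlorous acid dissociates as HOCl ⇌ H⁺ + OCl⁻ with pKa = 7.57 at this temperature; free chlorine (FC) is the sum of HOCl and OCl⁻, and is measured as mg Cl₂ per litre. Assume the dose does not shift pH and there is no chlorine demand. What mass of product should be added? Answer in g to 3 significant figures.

Volume: 383 m³ = 383,000 L.
[OCl⁻]/[HOCl] = 10^(pH − pKa) = 10^(7.1 − 7.57) = 0.3388; fraction as HOCl = 1/(1 + 0.3388) = 0.7469.
Free chlorine required for 1.41 ppm HOCl: 1.41 / 0.7469 = 1.888 ppm.
FC to add: 1.888 − 0.4 = 1.488 mg/L as Cl₂.
Cl₂ equivalent: 1.488 mg/L × 383,000 L = 569.8 g.
Product at 57.1% available Cl: 569.8 / 0.571 = 997.9 g.

998 g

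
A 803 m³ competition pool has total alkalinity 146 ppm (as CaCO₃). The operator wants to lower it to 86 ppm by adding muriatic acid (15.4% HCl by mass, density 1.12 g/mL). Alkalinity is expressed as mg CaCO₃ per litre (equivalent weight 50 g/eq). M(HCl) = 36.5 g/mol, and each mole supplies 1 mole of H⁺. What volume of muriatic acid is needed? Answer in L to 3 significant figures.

204 L

Volume: 803 m³ = 803,000 L.
Alkalinity to neutralize: (146 − 86) = 60 mg/L as CaCO₃ × 803,000 L = 48,180 g as CaCO₃.
Equivalents of H⁺ required: 48,180 ÷ 50 g/eq = 963.6 eq = 963.6 mol HCl.
Mass of HCl: 963.6 × 36.5 = 35,170 g.
Mass of 15.4% solution: 35,170 / 0.154 = 228,400 g.
Volume: 228,400 g ÷ 1.12 g/mL = 203,900 mL.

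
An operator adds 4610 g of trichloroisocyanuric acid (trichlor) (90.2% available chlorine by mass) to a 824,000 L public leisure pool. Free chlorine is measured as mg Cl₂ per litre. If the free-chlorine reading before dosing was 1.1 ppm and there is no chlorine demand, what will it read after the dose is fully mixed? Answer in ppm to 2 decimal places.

6.15 ppm

Available chlorine delivered: 4610 g × 0.902 = 4158 g as Cl₂.
Concentration rise: 4158 g / 824,000 L = 5.046 mg/L = 5.05 ppm.
Final FC: 1.1 + 5.05 = 6.15 ppm.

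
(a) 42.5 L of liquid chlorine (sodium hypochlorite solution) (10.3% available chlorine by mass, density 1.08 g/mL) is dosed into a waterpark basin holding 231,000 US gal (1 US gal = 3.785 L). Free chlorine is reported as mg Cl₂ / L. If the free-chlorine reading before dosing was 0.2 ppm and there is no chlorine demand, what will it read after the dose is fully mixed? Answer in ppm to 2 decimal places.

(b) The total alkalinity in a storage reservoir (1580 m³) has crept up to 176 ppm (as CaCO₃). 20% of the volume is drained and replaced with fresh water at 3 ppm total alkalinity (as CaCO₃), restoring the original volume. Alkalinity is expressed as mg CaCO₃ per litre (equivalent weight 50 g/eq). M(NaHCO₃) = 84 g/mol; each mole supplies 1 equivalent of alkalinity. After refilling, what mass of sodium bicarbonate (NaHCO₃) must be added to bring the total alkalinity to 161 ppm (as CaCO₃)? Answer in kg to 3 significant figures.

(a) Volume: 231,000 US gal × 3.785 L/gal = 874,335 L.
(a) Mass of solution: 42.5 L × 1000 mL/L × 1.08 g/mL = 45,900 g.
(a) Available chlorine delivered: 45,900 g × 0.103 = 4728 g as Cl₂.
(a) Concentration rise: 4728 g / 874,335 L = 5.407 mg/L = 5.41 ppm.
(a) Final FC: 0.2 + 5.41 = 5.61 ppm.

(b) Volume: 1580 m³ = 1,580,000 L.
(b) After draining 20% and refilling: 176 × 0.80 + 3 × 0.20 = 141.4 ppm.
(b) Deficit to target: 161 − 141.4 = 19.6 mg/L.
(b) As CaCO₃: 19.6 mg/L × 1,580,000 L = 30,970 g; ÷ 50 g/eq ÷ 1 = 619.4 mol NaHCO₃.
(b) Mass: 619.4 × 84 = 52,030 g.

(a) 5.61 ppm; (b) 52.0 kg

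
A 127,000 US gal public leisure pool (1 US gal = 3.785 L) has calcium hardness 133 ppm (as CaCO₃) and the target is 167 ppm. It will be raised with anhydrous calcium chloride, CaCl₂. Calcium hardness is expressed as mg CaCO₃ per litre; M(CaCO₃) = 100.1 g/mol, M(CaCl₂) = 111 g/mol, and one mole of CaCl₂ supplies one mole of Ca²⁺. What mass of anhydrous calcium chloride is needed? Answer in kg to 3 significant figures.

18.1 kg

Volume: 127,000 US gal × 3.785 L/gal = 480,695 L.
Hardness to add: (167 − 133) = 34 mg/L as CaCO₃ × 480,695 L = 16,340 g as CaCO₃.
Moles of Ca²⁺ (1 mol Ca²⁺ ≡ 1 mol CaCO₃): 16,340 / 100.1 g/mol = 163.3 mol.
Mass of CaCl₂: 163.3 × 111 = 18,120 g.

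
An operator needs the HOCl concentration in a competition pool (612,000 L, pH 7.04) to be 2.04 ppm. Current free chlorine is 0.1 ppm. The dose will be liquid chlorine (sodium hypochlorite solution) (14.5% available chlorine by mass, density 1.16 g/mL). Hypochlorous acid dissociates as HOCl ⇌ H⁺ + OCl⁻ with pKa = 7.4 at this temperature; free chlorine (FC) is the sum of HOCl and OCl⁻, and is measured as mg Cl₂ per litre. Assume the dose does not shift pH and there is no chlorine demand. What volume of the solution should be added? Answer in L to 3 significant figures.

10.3 L

[OCl⁻]/[HOCl] = 10^(pH − pKa) = 10^(7.04 − 7.4) = 0.4365; fraction as HOCl = 1/(1 + 0.4365) = 0.6961.
Free chlorine required for 2.04 ppm HOCl: 2.04 / 0.6961 = 2.93 ppm.
FC to add: 2.93 − 0.1 = 2.83 mg/L as Cl₂.
Cl₂ equivalent: 2.83 mg/L × 612,000 L = 1732 g.
Product at 14.5% available Cl: 1732 / 0.145 = 11,950 g.
Volume: 11,950 g ÷ 1.16 g/mL = 10,300 mL.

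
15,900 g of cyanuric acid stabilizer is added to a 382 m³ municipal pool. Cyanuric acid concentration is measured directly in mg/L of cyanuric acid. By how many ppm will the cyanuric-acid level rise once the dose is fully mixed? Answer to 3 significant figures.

41.6 ppm

Volume: 382 m³ = 382,000 L.
Rise: 15,900 g / 382,000 L × 1000 = 41.62 mg/L.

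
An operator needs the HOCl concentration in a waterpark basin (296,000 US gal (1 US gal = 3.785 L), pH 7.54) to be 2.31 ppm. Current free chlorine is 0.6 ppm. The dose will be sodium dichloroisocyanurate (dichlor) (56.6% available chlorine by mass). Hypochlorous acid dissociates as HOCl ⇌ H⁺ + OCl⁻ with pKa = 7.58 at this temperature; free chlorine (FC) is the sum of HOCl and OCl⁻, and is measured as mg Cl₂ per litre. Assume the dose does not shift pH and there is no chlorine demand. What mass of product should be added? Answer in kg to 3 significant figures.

7.55 kg

Volume: 296,000 US gal × 3.785 L/gal = 1,120,360 L.
[OCl⁻]/[HOCl] = 10^(pH − pKa) = 10^(7.54 − 7.58) = 0.912; fraction as HOCl = 1/(1 + 0.912) = 0.523.
Free chlorine required for 2.31 ppm HOCl: 2.31 / 0.523 = 4.417 ppm.
FC to add: 4.417 − 0.6 = 3.817 mg/L as Cl₂.
Cl₂ equivalent: 3.817 mg/L × 1,120,360 L = 4276 g.
Product at 56.6% available Cl: 4276 / 0.566 = 7555 g.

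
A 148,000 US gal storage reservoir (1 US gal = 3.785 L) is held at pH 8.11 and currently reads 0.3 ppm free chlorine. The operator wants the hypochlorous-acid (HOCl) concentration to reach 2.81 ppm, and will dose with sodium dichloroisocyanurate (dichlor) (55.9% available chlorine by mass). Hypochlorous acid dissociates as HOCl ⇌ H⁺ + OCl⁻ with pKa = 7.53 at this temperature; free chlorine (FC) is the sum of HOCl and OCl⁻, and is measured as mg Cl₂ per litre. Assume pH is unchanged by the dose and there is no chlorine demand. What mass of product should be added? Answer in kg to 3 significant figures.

13.2 kg

Volume: 148,000 US gal × 3.785 L/gal = 560,180 L.
[OCl⁻]/[HOCl] = 10^(pH − pKa) = 10^(8.11 − 7.53) = 3.802; fraction as HOCl = 1/(1 + 3.802) = 0.2083.
Free chlorine required for 2.81 ppm HOCl: 2.81 / 0.2083 = 13.49 ppm.
FC to add: 13.49 − 0.3 = 13.19 mg/L as Cl₂.
Cl₂ equivalent: 13.19 mg/L × 560,180 L = 7391 g.
Product at 55.9% available Cl: 7391 / 0.559 = 13,220 g.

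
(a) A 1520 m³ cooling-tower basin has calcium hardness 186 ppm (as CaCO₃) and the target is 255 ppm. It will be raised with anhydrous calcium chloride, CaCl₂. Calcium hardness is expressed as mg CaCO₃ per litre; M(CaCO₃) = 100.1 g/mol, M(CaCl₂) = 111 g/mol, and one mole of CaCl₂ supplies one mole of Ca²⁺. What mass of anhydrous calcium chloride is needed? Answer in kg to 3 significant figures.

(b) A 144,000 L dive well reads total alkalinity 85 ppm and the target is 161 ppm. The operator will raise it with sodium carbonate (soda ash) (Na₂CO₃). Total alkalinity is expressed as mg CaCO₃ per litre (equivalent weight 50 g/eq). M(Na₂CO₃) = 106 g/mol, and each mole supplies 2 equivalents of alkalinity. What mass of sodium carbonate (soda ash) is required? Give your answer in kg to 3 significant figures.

(a) 116 kg; (b) 11.6 kg

(a) Volume: 1520 m³ = 1,520,000 L.
(a) Hardness to add: (255 − 186) = 69 mg/L as CaCO₃ × 1,520,000 L = 104,900 g as CaCO₃.
(a) Moles of Ca²⁺ (1 mol Ca²⁺ ≡ 1 mol CaCO₃): 104,900 / 100.1 g/mol = 1048 mol.
(a) Mass of CaCl₂: 1048 × 111 = 116,300 g.

(b) Alkalinity to add: (161 − 85) = 76 mg/L as CaCO₃ × 144,000 L = 10,940 g as CaCO₃.
(b) Equivalents: 10,940 g ÷ 50 g/eq = 218.9 eq.
(b) Each mole of Na₂CO₃ supplies 2 eq, so 218.9 / 2 = 109.4 mol.
(b) Mass: 109.4 mol × 106 g/mol = 11,600 g.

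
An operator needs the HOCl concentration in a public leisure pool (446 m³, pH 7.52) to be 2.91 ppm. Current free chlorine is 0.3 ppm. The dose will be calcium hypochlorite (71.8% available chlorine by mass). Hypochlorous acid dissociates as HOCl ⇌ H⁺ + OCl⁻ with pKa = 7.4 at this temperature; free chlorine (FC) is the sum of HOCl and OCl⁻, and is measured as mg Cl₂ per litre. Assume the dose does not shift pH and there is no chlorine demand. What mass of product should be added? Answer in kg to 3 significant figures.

Volume: 446 m³ = 446,000 L.
[OCl⁻]/[HOCl] = 10^(pH − pKa) = 10^(7.52 − 7.4) = 1.318; fraction as HOCl = 1/(1 + 1.318) = 0.4314.
Free chlorine required for 2.91 ppm HOCl: 2.91 / 0.4314 = 6.746 ppm.
FC to add: 6.746 − 0.3 = 6.446 mg/L as Cl₂.
Cl₂ equivalent: 6.446 mg/L × 446,000 L = 2875 g.
Product at 71.8% available Cl: 2875 / 0.718 = 4004 g.

4.00 kg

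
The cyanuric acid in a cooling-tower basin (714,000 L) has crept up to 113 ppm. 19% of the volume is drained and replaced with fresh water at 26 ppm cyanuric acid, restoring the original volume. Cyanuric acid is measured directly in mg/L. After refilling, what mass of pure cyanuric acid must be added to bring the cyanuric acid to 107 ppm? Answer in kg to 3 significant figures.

After draining 19% and refilling: 113 × 0.81 + 26 × 0.19 = 96.47 ppm.
Deficit to target: 107 − 96.47 = 10.53 mg/L.
Mass: 10.53 mg/L × 714,000 L = 7518 g cyanuric acid.

7.52 kg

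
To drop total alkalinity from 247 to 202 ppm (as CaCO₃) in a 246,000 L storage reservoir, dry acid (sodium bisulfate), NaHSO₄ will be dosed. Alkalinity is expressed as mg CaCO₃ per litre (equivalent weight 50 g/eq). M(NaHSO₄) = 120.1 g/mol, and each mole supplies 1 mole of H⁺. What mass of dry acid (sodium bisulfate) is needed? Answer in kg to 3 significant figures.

26.6 kg

Alkalinity to neutralize: (247 − 202) = 45 mg/L as CaCO₃ × 246,000 L = 11,070 g as CaCO₃.
Equivalents of H⁺ required: 11,070 ÷ 50 g/eq = 221.4 eq = 221.4 mol NaHSO₄.
Mass of NaHSO₄: 221.4 × 120.1 = 26,590 g.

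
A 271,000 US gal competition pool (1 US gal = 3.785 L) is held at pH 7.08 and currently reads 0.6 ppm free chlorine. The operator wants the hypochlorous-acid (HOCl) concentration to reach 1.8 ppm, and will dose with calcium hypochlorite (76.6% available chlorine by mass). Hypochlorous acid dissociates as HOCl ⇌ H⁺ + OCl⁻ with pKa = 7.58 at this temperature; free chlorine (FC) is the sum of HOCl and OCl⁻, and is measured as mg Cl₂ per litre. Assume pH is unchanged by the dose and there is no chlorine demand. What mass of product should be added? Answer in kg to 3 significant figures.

2.37 kg

Volume: 271,000 US gal × 3.785 L/gal = 1,025,735 L.
[OCl⁻]/[HOCl] = 10^(pH − pKa) = 10^(7.08 − 7.58) = 0.3162; fraction as HOCl = 1/(1 + 0.3162) = 0.7597.
Free chlorine required for 1.8 ppm HOCl: 1.8 / 0.7597 = 2.369 ppm.
FC to add: 2.369 − 0.6 = 1.769 mg/L as Cl₂.
Cl₂ equivalent: 1.769 mg/L × 1,025,735 L = 1815 g.
Product at 76.6% available Cl: 1815 / 0.766 = 2369 g.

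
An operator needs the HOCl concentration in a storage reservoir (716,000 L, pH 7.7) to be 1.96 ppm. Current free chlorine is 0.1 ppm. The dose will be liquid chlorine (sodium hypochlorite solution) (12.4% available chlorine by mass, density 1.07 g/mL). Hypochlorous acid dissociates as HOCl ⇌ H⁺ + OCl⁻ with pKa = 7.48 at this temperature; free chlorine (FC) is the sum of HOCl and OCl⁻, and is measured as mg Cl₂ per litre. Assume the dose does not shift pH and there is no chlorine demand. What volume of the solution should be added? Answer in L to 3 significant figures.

[OCl⁻]/[HOCl] = 10^(pH − pKa) = 10^(7.7 − 7.48) = 1.66; fraction as HOCl = 1/(1 + 1.66) = 0.376.
Free chlorine required for 1.96 ppm HOCl: 1.96 / 0.376 = 5.213 ppm.
FC to add: 5.213 − 0.1 = 5.113 mg/L as Cl₂.
Cl₂ equivalent: 5.113 mg/L × 716,000 L = 3661 g.
Product at 12.4% available Cl: 3661 / 0.124 = 29,520 g.
Volume: 29,520 g ÷ 1.07 g/mL = 27,590 mL.

27.6 L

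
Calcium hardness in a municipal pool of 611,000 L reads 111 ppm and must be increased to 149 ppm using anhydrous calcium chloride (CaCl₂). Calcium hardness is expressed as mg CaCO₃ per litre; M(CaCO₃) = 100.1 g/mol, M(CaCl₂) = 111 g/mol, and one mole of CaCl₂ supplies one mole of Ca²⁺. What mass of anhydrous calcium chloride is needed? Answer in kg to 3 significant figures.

25.7 kg

Hardness to add: (149 − 111) = 38 mg/L as CaCO₃ × 611,000 L = 23,220 g as CaCO₃.
Moles of Ca²⁺ (1 mol Ca²⁺ ≡ 1 mol CaCO₃): 23,220 / 100.1 g/mol = 231.9 mol.
Mass of CaCl₂: 231.9 × 111 = 25,750 g.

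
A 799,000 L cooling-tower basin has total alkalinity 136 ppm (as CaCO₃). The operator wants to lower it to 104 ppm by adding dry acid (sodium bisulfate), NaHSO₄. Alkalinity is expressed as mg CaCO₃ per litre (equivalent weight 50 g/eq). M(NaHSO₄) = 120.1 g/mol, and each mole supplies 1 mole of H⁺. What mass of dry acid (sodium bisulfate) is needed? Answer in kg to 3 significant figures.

61.4 kg

Alkalinity to neutralize: (136 − 104) = 32 mg/L as CaCO₃ × 799,000 L = 25,570 g as CaCO₃.
Equivalents of H⁺ required: 25,570 ÷ 50 g/eq = 511.4 eq = 511.4 mol NaHSO₄.
Mass of NaHSO₄: 511.4 × 120.1 = 61,410 g.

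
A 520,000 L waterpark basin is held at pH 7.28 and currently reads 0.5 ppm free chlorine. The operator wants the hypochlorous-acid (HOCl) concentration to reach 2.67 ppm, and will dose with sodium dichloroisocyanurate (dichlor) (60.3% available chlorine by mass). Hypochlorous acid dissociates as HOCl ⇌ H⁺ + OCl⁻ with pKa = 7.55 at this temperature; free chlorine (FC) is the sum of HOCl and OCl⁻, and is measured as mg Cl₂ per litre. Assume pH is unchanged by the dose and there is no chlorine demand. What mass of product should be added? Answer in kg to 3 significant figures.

[OCl⁻]/[HOCl] = 10^(pH − pKa) = 10^(7.28 − 7.55) = 0.537; fraction as HOCl = 1/(1 + 0.537) = 0.6506.
Free chlorine required for 2.67 ppm HOCl: 2.67 / 0.6506 = 4.104 ppm.
FC to add: 4.104 − 0.5 = 3.604 mg/L as Cl₂.
Cl₂ equivalent: 3.604 mg/L × 520,000 L = 1874 g.
Product at 60.3% available Cl: 1874 / 0.603 = 3108 g.

3.11 kg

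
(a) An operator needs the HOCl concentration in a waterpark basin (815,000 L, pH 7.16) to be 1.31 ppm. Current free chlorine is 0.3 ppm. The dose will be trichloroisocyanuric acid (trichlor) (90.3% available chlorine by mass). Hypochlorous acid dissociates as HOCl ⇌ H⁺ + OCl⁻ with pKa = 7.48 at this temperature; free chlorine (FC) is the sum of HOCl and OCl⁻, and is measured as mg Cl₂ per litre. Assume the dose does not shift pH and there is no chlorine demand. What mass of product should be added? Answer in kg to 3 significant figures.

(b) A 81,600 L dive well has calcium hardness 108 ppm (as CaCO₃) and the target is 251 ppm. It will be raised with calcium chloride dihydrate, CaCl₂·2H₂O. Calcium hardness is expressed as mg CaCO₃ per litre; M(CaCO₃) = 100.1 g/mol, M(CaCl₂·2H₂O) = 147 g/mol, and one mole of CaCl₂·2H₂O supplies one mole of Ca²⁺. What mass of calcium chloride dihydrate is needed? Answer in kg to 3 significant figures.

(a) 1.48 kg; (b) 17.1 kg

(a) [OCl⁻]/[HOCl] = 10^(pH − pKa) = 10^(7.16 − 7.48) = 0.4786; fraction as HOCl = 1/(1 + 0.4786) = 0.6763.
(a) Free chlorine required for 1.31 ppm HOCl: 1.31 / 0.6763 = 1.937 ppm.
(a) FC to add: 1.937 − 0.3 = 1.637 mg/L as Cl₂.
(a) Cl₂ equivalent: 1.637 mg/L × 815,000 L = 1334 g.
(a) Product at 90.3% available Cl: 1334 / 0.903 = 1477 g.

(b) Hardness to add: (251 − 108) = 143 mg/L as CaCO₃ × 81,600 L = 11,670 g as CaCO₃.
(b) Moles of Ca²⁺ (1 mol Ca²⁺ ≡ 1 mol CaCO₃): 11,670 / 100.1 g/mol = 116.6 mol.
(b) Mass of CaCl₂·2H₂O: 116.6 × 147 = 17,140 g.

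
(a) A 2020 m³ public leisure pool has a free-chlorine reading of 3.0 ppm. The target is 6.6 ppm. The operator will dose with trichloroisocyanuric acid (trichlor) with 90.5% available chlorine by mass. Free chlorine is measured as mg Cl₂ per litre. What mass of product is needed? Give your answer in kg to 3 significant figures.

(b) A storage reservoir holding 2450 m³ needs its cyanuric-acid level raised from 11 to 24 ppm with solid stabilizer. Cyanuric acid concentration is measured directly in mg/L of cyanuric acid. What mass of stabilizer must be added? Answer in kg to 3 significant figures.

(a) Volume: 2020 m³ = 2,020,000 L.
(a) Chlorine deficit: 6.6 − 3.0 = 3.6 ppm = 3.6 mg/L as Cl₂.
(a) Cl₂ equivalent needed: 3.6 mg/L × 2,020,000 L = 7,272,000 mg = 7272 g.
(a) Product at 90.5% available chlorine: 7272 / 0.905 = 8035 g.

(b) Volume: 2450 m³ = 2,450,000 L.
(b) CYA to add: (24 − 11) = 13 mg/L × 2,450,000 L = 31,850 g cyanuric acid.

(a) 8.04 kg; (b) 31.9 kg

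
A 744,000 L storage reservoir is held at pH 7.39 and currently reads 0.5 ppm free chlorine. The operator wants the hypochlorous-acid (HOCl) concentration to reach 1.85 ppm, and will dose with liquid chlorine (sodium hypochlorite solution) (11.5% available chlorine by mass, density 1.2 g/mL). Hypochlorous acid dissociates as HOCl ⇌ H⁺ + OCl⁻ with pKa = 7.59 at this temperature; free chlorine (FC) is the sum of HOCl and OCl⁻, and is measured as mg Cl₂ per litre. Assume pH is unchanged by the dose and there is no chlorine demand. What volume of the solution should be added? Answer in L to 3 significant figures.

[OCl⁻]/[HOCl] = 10^(pH − pKa) = 10^(7.39 − 7.59) = 0.631; fraction as HOCl = 1/(1 + 0.631) = 0.6131.
Free chlorine required for 1.85 ppm HOCl: 1.85 / 0.6131 = 3.017 ppm.
FC to add: 3.017 − 0.5 = 2.517 mg/L as Cl₂.
Cl₂ equivalent: 2.517 mg/L × 744,000 L = 1873 g.
Product at 11.5% available Cl: 1873 / 0.115 = 16,290 g.
Volume: 16,290 g ÷ 1.2 g/mL = 13,570 mL.

13.6 L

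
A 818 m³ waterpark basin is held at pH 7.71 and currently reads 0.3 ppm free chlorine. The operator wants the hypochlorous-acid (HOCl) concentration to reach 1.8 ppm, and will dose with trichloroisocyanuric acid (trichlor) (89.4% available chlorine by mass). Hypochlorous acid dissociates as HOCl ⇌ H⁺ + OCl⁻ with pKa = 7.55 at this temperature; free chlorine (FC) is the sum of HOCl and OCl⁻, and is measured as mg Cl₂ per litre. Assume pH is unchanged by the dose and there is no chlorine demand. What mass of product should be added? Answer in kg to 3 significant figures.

Volume: 818 m³ = 818,000 L.
[OCl⁻]/[HOCl] = 10^(pH − pKa) = 10^(7.71 − 7.55) = 1.445; fraction as HOCl = 1/(1 + 1.445) = 0.4089.
Free chlorine required for 1.8 ppm HOCl: 1.8 / 0.4089 = 4.402 ppm.
FC to add: 4.402 − 0.3 = 4.102 mg/L as Cl₂.
Cl₂ equivalent: 4.102 mg/L × 818,000 L = 3355 g.
Product at 89.4% available Cl: 3355 / 0.894 = 3753 g.

3.75 kg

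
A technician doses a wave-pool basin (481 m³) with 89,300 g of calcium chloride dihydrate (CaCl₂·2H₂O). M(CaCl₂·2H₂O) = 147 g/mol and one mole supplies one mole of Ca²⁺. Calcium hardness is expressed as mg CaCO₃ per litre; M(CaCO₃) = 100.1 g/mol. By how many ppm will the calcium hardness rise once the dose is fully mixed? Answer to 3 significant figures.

126 ppm

Volume: 481 m³ = 481,000 L.
Moles of Ca²⁺: 89,300 g ÷ 147 g/mol = 607.5 mol.
As CaCO₃: 607.5 mol × 100.1 g/mol = 60,810 g.
Rise: 60,810 g / 481,000 L × 1000 = 126.4 mg/L.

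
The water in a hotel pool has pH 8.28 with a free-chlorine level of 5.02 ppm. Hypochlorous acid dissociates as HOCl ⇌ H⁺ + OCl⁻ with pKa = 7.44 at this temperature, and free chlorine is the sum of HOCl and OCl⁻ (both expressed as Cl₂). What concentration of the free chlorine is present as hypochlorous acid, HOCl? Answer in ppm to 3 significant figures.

0.634 ppm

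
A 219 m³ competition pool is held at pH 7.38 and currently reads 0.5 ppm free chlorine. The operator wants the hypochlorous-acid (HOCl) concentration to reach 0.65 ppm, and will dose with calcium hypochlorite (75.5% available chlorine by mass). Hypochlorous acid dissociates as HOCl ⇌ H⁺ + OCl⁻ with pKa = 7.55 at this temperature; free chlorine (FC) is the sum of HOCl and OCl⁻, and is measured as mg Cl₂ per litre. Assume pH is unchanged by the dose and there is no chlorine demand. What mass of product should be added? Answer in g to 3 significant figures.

171 g

Volume: 219 m³ = 219,000 L.
[OCl⁻]/[HOCl] = 10^(pH − pKa) = 10^(7.38 − 7.55) = 0.6761; fraction as HOCl = 1/(1 + 0.6761) = 0.5966.
Free chlorine required for 0.65 ppm HOCl: 0.65 / 0.5966 = 1.089 ppm.
FC to add: 1.089 − 0.5 = 0.5895 mg/L as Cl₂.
Cl₂ equivalent: 0.5895 mg/L × 219,000 L = 129.1 g.
Product at 75.5% available Cl: 129.1 / 0.755 = 171 g.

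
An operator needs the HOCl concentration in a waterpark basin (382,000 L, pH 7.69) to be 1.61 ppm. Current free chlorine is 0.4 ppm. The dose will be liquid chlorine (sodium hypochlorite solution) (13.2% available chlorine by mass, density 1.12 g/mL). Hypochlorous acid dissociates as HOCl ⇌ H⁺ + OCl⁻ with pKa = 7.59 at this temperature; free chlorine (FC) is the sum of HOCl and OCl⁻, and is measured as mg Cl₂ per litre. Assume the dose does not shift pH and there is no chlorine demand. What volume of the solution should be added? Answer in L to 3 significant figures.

8.36 L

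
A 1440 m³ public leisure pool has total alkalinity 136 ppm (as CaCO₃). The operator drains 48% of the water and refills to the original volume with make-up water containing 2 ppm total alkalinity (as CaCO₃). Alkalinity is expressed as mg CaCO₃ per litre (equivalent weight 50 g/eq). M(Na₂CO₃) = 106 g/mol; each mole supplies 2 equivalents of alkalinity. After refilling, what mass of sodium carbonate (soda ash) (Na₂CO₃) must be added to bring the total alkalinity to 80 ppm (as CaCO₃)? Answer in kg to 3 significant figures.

12.7 kg

Volume: 1440 m³ = 1,440,000 L.
After draining 48% and refilling: 136 × 0.52 + 2 × 0.48 = 71.68 ppm.
Deficit to target: 80 − 71.68 = 8.32 mg/L.
As CaCO₃: 8.32 mg/L × 1,440,000 L = 11,980 g; ÷ 50 g/eq ÷ 2 = 119.8 mol Na₂CO₃.
Mass: 119.8 × 106 = 12,700 g.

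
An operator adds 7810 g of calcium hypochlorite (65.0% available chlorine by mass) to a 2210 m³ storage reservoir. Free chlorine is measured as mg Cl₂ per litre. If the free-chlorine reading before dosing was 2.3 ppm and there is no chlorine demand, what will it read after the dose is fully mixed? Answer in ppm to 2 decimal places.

4.60 ppm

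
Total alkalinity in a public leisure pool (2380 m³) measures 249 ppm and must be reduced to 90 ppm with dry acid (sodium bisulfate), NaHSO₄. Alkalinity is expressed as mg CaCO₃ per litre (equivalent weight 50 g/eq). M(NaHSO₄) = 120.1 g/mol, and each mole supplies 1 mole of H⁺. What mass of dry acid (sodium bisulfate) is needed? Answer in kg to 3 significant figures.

909 kg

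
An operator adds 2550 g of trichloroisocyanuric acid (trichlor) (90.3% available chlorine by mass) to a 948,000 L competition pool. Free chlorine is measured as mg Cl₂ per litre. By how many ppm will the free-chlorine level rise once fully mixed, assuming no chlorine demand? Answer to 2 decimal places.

Available chlorine delivered: 2550 g × 0.903 = 2303 g as Cl₂.
Concentration rise: 2303 g / 948,000 L = 2.429 mg/L = 2.43 ppm.

2.43 ppm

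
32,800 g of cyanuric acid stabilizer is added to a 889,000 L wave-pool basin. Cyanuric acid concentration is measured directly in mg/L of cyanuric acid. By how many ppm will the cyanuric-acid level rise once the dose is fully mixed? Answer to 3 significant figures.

36.9 ppm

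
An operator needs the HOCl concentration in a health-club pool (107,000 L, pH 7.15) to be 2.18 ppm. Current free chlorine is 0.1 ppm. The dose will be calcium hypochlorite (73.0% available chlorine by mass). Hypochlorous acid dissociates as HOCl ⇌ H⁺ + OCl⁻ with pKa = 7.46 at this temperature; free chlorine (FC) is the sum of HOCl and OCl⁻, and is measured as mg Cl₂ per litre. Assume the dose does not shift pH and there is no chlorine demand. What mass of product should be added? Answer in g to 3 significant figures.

461 g

[OCl⁻]/[HOCl] = 10^(pH − pKa) = 10^(7.15 − 7.46) = 0.4898; fraction as HOCl = 1/(1 + 0.4898) = 0.6712.
Free chlorine required for 2.18 ppm HOCl: 2.18 / 0.6712 = 3.248 ppm.
FC to add: 3.248 − 0.1 = 3.148 mg/L as Cl₂.
Cl₂ equivalent: 3.148 mg/L × 107,000 L = 336.8 g.
Product at 73.0% available Cl: 336.8 / 0.73 = 461.4 g.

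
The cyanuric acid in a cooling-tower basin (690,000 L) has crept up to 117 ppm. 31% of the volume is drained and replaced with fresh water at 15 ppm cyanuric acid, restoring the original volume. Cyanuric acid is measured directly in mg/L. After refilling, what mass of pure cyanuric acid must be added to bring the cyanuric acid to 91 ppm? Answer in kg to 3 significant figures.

3.88 kg

After draining 31% and refilling: 117 × 0.69 + 15 × 0.31 = 85.38 ppm.
Deficit to target: 91 − 85.38 = 5.62 mg/L.
Mass: 5.62 mg/L × 690,000 L = 3878 g cyanuric acid.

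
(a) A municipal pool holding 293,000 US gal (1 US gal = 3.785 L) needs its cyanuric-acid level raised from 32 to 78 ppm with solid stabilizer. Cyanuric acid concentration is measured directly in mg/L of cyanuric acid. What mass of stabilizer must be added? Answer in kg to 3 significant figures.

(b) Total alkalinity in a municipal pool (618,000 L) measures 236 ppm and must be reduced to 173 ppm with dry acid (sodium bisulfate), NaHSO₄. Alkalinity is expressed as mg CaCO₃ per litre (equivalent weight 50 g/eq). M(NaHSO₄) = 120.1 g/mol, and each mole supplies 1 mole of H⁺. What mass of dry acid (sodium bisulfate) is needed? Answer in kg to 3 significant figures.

(a) Volume: 293,000 US gal × 3.785 L/gal = 1,109,005 L.
(a) CYA to add: (78 − 32) = 46 mg/L × 1,109,005 L = 51,010 g cyanuric acid.

(b) Alkalinity to neutralize: (236 − 173) = 63 mg/L as CaCO₃ × 618,000 L = 38,930 g as CaCO₃.
(b) Equivalents of H⁺ required: 38,930 ÷ 50 g/eq = 778.7 eq = 778.7 mol NaHSO₄.
(b) Mass of NaHSO₄: 778.7 × 120.1 = 93,520 g.

(a) 51.0 kg; (b) 93.5 kg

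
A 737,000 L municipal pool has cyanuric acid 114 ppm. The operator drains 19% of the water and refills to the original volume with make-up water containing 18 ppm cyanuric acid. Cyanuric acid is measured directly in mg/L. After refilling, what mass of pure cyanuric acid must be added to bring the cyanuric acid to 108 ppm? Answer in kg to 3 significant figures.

9.02 kg

After draining 19% and refilling: 114 × 0.81 + 18 × 0.19 = 95.76 ppm.
Deficit to target: 108 − 95.76 = 12.24 mg/L.
Mass: 12.24 mg/L × 737,000 L = 9021 g cyanuric acid.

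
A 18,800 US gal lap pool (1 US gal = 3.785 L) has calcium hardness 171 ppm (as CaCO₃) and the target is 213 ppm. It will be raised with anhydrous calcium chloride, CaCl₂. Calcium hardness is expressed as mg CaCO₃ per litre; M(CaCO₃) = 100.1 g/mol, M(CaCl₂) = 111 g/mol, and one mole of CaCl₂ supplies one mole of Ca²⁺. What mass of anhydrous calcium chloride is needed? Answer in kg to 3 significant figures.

Volume: 18,800 US gal × 3.785 L/gal = 71,158 L.
Hardness to add: (213 − 171) = 42 mg/L as CaCO₃ × 71,158 L = 2989 g as CaCO₃.
Moles of Ca²⁺ (1 mol Ca²⁺ ≡ 1 mol CaCO₃): 2989 / 100.1 g/mol = 29.86 mol.
Mass of CaCl₂: 29.86 × 111 = 3314 g.

3.31 kg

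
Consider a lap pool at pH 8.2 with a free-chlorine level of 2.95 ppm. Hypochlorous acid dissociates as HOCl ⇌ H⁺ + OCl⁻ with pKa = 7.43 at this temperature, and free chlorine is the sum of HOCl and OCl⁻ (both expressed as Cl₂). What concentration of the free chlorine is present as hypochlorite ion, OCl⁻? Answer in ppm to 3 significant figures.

[OCl⁻]/[HOCl] = 10^(pH − pKa) = 10^(8.2 − 7.43) = 10^0.77 = 5.888.
Fraction as HOCl = 1 / (1 + 5.888) = 0.1452.
OCl⁻ = (1 − 0.1452) × 2.95 ppm = 2.522 ppm.

2.52 ppm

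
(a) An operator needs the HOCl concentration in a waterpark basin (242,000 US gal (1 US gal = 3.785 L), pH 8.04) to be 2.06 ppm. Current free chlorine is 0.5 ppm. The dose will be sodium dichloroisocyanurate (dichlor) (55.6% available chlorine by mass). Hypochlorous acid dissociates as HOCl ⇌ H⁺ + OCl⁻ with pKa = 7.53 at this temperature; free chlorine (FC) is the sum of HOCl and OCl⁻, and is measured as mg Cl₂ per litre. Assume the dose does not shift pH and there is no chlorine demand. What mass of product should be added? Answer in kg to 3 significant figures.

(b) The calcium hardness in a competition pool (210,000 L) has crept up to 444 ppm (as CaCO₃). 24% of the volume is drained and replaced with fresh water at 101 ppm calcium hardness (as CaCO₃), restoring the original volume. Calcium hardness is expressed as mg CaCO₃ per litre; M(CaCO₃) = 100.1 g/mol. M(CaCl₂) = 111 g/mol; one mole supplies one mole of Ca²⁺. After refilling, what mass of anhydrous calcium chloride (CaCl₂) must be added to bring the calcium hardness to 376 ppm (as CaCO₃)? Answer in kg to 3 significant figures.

(a) Volume: 242,000 US gal × 3.785 L/gal = 915,970 L.
(a) [OCl⁻]/[HOCl] = 10^(pH − pKa) = 10^(8.04 − 7.53) = 3.236; fraction as HOCl = 1/(1 + 3.236) = 0.2361.
(a) Free chlorine required for 2.06 ppm HOCl: 2.06 / 0.2361 = 8.726 ppm.
(a) FC to add: 8.726 − 0.5 = 8.226 mg/L as Cl₂.
(a) Cl₂ equivalent: 8.226 mg/L × 915,970 L = 7535 g.
(a) Product at 55.6% available Cl: 7535 / 0.556 = 13,550 g.

(b) After draining 24% and refilling: 444 × 0.76 + 101 × 0.24 = 361.68 ppm.
(b) Deficit to target: 376 − 361.68 = 14.32 mg/L.
(b) As CaCO₃: 14.32 mg/L × 210,000 L = 3007 g; ÷ 100.1 = 30.04 mol Ca²⁺.
(b) Mass: 30.04 × 111 = 3335 g.

(a) 13.6 kg; (b) 3.33 kg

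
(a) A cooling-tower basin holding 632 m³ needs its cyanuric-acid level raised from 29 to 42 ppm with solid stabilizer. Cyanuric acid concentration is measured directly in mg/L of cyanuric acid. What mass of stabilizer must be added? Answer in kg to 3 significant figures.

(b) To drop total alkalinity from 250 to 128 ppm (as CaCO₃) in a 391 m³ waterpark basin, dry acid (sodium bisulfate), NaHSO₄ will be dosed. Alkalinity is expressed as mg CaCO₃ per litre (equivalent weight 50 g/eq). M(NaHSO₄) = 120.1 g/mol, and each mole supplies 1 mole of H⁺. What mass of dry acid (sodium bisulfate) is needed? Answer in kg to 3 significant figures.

(a) 8.22 kg; (b) 115 kg

(a) Volume: 632 m³ = 632,000 L.
(a) CYA to add: (42 − 29) = 13 mg/L × 632,000 L = 8216 g cyanuric acid.

(b) Volume: 391 m³ = 391,000 L.
(b) Alkalinity to neutralize: (250 − 128) = 122 mg/L as CaCO₃ × 391,000 L = 47,700 g as CaCO₃.
(b) Equivalents of H⁺ required: 47,700 ÷ 50 g/eq = 954 eq = 954 mol NaHSO₄.
(b) Mass of NaHSO₄: 954 × 120.1 = 114,600 g.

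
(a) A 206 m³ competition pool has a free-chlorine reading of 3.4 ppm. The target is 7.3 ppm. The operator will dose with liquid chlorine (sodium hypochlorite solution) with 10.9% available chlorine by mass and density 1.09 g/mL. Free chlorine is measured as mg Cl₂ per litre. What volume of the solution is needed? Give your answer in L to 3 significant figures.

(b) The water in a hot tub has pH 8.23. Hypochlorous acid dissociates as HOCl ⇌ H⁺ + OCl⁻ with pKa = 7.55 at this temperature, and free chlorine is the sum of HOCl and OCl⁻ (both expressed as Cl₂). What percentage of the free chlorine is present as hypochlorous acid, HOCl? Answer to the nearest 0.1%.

(a) 6.76 L; (b) 17.3%

(a) Volume: 206 m³ = 206,000 L.
(a) Chlorine deficit: 7.3 − 3.4 = 3.9 ppm = 3.9 mg/L as Cl₂.
(a) Cl₂ equivalent needed: 3.9 mg/L × 206,000 L = 803,400 mg = 803.4 g.
(a) Product at 10.9% available chlorine: 803.4 / 0.109 = 7371 g.
(a) Volume at density 1.09 g/mL: 7371 g ÷ 1.09 g/mL = 6762 mL.

(b) [OCl⁻]/[HOCl] = 10^(pH − pKa) = 10^(8.23 − 7.55) = 10^0.68 = 4.786.
(b) Fraction as HOCl = 1 / (1 + 4.786) = 0.1728.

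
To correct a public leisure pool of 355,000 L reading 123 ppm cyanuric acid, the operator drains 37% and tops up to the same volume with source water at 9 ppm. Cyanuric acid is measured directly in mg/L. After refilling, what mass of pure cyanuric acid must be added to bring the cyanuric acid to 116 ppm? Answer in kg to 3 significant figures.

After draining 37% and refilling: 123 × 0.63 + 9 × 0.37 = 80.82 ppm.
Deficit to target: 116 − 80.82 = 35.18 mg/L.
Mass: 35.18 mg/L × 355,000 L = 12,490 g cyanuric acid.

12.5 kg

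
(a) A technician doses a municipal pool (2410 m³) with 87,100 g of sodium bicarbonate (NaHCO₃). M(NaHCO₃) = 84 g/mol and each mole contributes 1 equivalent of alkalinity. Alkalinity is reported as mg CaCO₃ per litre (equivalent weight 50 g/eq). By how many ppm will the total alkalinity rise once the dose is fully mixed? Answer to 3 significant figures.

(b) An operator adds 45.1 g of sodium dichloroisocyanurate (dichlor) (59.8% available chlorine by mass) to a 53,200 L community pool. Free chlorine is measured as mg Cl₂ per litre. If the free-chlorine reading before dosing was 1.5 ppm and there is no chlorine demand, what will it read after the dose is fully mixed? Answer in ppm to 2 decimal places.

(a) 21.5 ppm; (b) 2.01 ppm

(a) Volume: 2410 m³ = 2,410,000 L.
(a) Moles of NaHCO₃: 87,100 g ÷ 84 g/mol = 1037 mol → 1037 eq of alkalinity.
(a) As CaCO₃: 1037 eq × 50 g/eq = 51,850 g.
(a) Rise: 51,850 g / 2,410,000 L × 1000 = 21.51 mg/L.

(b) Available chlorine delivered: 45.1 g × 0.598 = 26.97 g as Cl₂.
(b) Concentration rise: 26.97 g / 53,200 L = 0.507 mg/L = 0.51 ppm.
(b) Final FC: 1.5 + 0.51 = 2.01 ppm.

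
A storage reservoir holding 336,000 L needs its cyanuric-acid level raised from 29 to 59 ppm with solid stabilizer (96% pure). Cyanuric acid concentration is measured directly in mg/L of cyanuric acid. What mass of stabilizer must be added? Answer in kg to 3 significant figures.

CYA to add: (59 − 29) = 30 mg/L × 336,000 L = 10,080 g cyanuric acid.
At 96% purity: 10,080 / 0.96 = 10,500 g product.

10.5 kg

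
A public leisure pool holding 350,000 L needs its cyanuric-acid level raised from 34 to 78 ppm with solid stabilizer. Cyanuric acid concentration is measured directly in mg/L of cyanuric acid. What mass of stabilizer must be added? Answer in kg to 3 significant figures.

15.4 kg

CYA to add: (78 − 34) = 44 mg/L × 350,000 L = 15,400 g cyanuric acid.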